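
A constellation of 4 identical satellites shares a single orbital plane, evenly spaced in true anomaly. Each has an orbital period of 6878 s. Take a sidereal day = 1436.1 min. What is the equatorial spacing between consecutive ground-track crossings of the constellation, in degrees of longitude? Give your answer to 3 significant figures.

Single-satellite node shift = (6878.0/86166) × 360° = 28.74°.
With 4 satellites evenly phased, successive equator crossings are 28.74/4 = 7.184° apart.

7.18°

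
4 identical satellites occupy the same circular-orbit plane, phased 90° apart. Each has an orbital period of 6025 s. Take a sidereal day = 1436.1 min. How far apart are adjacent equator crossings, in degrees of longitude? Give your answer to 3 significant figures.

6.29°

Single-satellite node shift = (6025.0/86166) × 360° = 25.17°.
With 4 satellites evenly phased, successive equator crossings are 25.17/4 = 6.293° apart.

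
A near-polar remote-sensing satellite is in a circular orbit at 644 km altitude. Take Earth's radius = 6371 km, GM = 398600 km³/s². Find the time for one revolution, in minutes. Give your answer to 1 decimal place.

97.5 min

Semi-major axis a = 6371 + 644 = 7015 km. Period T = 2π√(a³/μ) = 2π√(7015³/398600) = 5847.3 s = 97.45 min.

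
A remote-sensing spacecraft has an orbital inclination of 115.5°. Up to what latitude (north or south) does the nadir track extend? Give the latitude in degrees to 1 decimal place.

64.5°

Retrograde orbit: the ground track reaches ±(180° − i) = ±(180 − 115.5) = ±64.5°.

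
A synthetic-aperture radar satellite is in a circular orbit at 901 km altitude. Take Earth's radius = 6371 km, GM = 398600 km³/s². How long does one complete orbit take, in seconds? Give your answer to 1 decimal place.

Semi-major axis a = 6371 + 901 = 7272 km. Period T = 2π√(a³/μ) = 2π√(7272³/398600) = 6171.5 s = 102.86 min.

6171.5 seconds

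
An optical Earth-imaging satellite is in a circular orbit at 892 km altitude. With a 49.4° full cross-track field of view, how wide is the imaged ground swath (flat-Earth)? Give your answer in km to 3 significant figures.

821 km

Half-angle = 49.4°/2 = 24.7°.
Swath width ≈ 2h·tan(θ/2) = 2 × 892 × tan(24.7°) = 820.5 km.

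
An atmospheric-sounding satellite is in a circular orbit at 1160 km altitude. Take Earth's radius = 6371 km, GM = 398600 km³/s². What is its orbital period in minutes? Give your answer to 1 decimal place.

Semi-major axis a = 6371 + 1160 = 7531 km. Period T = 2π√(a³/μ) = 2π√(7531³/398600) = 6504.1 s = 108.40 min.

108.4 min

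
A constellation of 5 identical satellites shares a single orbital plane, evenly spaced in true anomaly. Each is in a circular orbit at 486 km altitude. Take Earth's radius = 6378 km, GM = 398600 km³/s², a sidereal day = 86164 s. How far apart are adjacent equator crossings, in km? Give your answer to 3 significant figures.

526 km

Semi-major axis a = 6378 + 486 = 6864 km. Period T = 2π√(a³/μ) = 2π√(6864³/398600) = 5659.5 s = 94.32 min.
Single-satellite node shift = (5659.5/86164) × 360° = 23.65°.
With 5 satellites evenly phased, successive equator crossings are 23.65/5 = 4.729° apart.
That is 4.729 × 111.3 = 526 km at the equator.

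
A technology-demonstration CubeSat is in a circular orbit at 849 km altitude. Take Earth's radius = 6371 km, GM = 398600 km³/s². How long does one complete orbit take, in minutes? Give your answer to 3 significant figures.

Semi-major axis a = 6371 + 849 = 7220 km. Period T = 2π√(a³/μ) = 2π√(7220³/398600) = 6105.4 s = 101.76 min.

102 min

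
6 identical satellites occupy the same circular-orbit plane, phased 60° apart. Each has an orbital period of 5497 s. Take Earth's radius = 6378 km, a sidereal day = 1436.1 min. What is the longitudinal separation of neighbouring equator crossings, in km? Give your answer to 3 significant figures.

Single-satellite node shift = (5497.0/86166) × 360° = 22.97°.
With 6 satellites evenly phased, successive equator crossings are 22.97/6 = 3.828° apart.
That is 3.828 × 111.3 = 426 km at the equator.

426 km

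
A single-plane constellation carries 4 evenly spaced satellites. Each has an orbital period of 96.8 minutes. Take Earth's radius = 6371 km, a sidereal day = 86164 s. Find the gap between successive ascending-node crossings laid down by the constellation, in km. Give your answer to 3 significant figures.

675 km

T = 96.8 min = 5808.0 s.
Single-satellite node shift = (5808.0/86164) × 360° = 24.27°.
With 4 satellites evenly phased, successive equator crossings are 24.27/4 = 6.067° apart.
That is 6.067 × 111.2 = 675 km at the equator.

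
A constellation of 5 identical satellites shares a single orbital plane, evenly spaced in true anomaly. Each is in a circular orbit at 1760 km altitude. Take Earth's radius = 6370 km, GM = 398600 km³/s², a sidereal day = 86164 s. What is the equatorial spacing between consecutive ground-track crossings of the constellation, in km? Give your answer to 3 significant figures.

Semi-major axis a = 6370 + 1760 = 8130 km. Period T = 2π√(a³/μ) = 2π√(8130³/398600) = 7295.4 s = 121.59 min.
Single-satellite node shift = (7295.4/86164) × 360° = 30.48°.
With 5 satellites evenly phased, successive equator crossings are 30.48/5 = 6.096° apart.
That is 6.096 × 111.2 = 678 km at the equator.

678 km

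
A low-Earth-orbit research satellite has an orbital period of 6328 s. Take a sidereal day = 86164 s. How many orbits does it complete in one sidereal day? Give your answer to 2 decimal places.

13.62

Orbits per sidereal day = 86164 / 6328.0 = 13.616.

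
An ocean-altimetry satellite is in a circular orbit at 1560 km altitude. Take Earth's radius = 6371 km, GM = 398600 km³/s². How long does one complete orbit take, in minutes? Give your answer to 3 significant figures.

Semi-major axis a = 6371 + 1560 = 7931 km. Period T = 2π√(a³/μ) = 2π√(7931³/398600) = 7029.2 s = 117.15 min.

117 min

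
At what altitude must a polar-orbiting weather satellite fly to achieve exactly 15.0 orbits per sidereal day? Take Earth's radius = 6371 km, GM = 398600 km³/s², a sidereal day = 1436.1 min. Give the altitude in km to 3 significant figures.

561 km

Required period T = 86166 / 15.0 = 5744.4 s.
From T = 2π√(a³/μ): a = (μ T²/4π²)^(1/3) = (398600 × 5744.4² / 4π²)^(1/3) = 6932 km.
Altitude h = a − R = 6932 − 6371 = 561 km.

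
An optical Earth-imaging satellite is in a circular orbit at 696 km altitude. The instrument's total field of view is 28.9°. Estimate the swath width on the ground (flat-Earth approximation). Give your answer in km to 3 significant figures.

359 km

Half-angle = 28.9°/2 = 14.45°.
Swath width ≈ 2h·tan(θ/2) = 2 × 696 × tan(14.45°) = 358.7 km.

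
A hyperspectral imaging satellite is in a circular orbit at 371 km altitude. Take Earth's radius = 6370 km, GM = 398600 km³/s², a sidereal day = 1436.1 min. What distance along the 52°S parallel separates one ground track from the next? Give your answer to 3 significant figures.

1580 km

Semi-major axis a = 6370 + 371 = 6741 km. Period T = 2π√(a³/μ) = 2π√(6741³/398600) = 5508.0 s = 91.80 min.
Node shift per orbit = (5508.0/86166) × 360° = 23.01°.
Equatorial spacing = 23.01 × 111.2 km/° = 2558 km.
At 52° latitude, spacing = 2558 × cos(52°) = 1575 km.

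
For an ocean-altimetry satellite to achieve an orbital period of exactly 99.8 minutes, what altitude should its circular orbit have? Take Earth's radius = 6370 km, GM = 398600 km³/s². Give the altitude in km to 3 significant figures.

T = 99.8 min = 5988.0 s.
From T = 2π√(a³/μ): a = (μ T²/4π²)^(1/3) = (398600 × 5988.0² / 4π²)^(1/3) = 7127 km.
Altitude h = a − R = 7127 − 6370 = 757 km.

757 km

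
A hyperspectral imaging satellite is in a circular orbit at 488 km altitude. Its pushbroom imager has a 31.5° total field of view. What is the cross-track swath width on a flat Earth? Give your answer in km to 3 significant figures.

Half-angle = 31.5°/2 = 15.75°.
Swath width ≈ 2h·tan(θ/2) = 2 × 488 × tan(15.75°) = 275.3 km.

275 km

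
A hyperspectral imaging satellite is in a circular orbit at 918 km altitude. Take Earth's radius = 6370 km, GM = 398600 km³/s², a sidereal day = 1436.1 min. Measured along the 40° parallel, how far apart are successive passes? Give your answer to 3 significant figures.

2200 km

Semi-major axis a = 6370 + 918 = 7288 km. Period T = 2π√(a³/μ) = 2π√(7288³/398600) = 6191.9 s = 103.20 min.
Node shift per orbit = (6191.9/86166) × 360° = 25.87°.
Equatorial spacing = 25.87 × 111.2 km/° = 2876 km.
At 40° latitude, spacing = 2876 × cos(40°) = 2203 km.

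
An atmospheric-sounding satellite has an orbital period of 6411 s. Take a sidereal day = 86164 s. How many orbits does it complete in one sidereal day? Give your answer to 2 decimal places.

13.44

Orbits per sidereal day = 86164 / 6411.0 = 13.440.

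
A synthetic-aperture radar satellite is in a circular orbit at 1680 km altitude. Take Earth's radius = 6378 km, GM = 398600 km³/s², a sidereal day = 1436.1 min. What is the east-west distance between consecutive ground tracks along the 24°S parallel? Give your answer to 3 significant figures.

Semi-major axis a = 6378 + 1680 = 8058 km. Period T = 2π√(a³/μ) = 2π√(8058³/398600) = 7198.7 s = 119.98 min.
Node shift per orbit = (7198.7/86166) × 360° = 30.08°.
Equatorial spacing = 30.08 × 111.3 km/° = 3348 km.
At 24° latitude, spacing = 3348 × cos(24°) = 3059 km.

3060 km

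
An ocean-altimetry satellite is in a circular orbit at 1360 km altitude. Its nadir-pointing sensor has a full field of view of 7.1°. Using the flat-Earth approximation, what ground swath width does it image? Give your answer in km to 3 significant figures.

169 km

Half-angle = 7.1°/2 = 3.55°.
Swath width ≈ 2h·tan(θ/2) = 2 × 1360 × tan(3.55°) = 168.7 km.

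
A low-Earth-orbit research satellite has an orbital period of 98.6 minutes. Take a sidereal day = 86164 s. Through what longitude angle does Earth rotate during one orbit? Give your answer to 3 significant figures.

24.7°

T = 98.6 min = 5916.0 s.
During one orbit Earth rotates (5916.0 / 86164) × 360° = 24.72°.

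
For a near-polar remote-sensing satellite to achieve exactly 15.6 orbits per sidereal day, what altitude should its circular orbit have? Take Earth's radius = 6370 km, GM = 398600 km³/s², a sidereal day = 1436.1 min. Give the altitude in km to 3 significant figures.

384 km

Required period T = 86166 / 15.6 = 5523.5 s.
From T = 2π√(a³/μ): a = (μ T²/4π²)^(1/3) = (398600 × 5523.5² / 4π²)^(1/3) = 6754 km.
Altitude h = a − R = 6754 − 6370 = 384 km.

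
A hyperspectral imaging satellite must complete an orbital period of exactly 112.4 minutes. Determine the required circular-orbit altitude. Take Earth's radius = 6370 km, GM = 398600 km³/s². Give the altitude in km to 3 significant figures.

1350 km

T = 112.4 min = 6744.0 s.
From T = 2π√(a³/μ): a = (μ T²/4π²)^(1/3) = (398600 × 6744.0² / 4π²)^(1/3) = 7715 km.
Altitude h = a − R = 7715 − 6370 = 1345 km.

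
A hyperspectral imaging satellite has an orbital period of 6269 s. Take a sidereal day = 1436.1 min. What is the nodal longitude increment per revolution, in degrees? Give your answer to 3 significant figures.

26.2°

During one orbit Earth rotates (6269.0 / 86166) × 360° = 26.19°.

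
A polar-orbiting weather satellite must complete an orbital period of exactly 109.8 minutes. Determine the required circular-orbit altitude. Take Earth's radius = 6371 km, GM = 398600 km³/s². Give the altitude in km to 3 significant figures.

1220 km

T = 109.8 min = 6588.0 s.
From T = 2π√(a³/μ): a = (μ T²/4π²)^(1/3) = (398600 × 6588.0² / 4π²)^(1/3) = 7596 km.
Altitude h = a − R = 7596 − 6371 = 1225 km.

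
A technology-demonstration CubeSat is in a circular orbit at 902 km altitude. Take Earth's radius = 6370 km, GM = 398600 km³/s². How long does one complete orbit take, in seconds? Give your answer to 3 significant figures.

6170 seconds

Semi-major axis a = 6370 + 902 = 7272 km. Period T = 2π√(a³/μ) = 2π√(7272³/398600) = 6171.5 s = 102.86 min.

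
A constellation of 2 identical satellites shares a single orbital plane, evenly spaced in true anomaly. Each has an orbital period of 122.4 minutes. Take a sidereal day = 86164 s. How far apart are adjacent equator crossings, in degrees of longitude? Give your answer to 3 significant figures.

15.3°

T = 122.4 min = 7344.0 s.
Single-satellite node shift = (7344.0/86164) × 360° = 30.68°.
With 2 satellites evenly phased, successive equator crossings are 30.68/2 = 15.342° apart.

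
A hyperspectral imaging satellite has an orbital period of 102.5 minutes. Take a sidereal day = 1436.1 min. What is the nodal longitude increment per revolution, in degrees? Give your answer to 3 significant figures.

T = 102.5 min = 6150.0 s.
During one orbit Earth rotates (6150.0 / 86166) × 360° = 25.69°.

25.7°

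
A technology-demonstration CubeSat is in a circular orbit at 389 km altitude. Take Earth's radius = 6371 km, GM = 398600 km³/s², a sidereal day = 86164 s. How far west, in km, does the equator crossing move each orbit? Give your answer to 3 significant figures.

2570 km

Semi-major axis a = 6371 + 389 = 6760 km. Period T = 2π√(a³/μ) = 2π√(6760³/398600) = 5531.4 s = 92.19 min.
During one orbit Earth rotates (5531.4 / 86164) × 360° = 23.11°.
At the equator that is 23.11° × (2π·6371/360) km/° = 23.11 × 111.2 = 2570 km.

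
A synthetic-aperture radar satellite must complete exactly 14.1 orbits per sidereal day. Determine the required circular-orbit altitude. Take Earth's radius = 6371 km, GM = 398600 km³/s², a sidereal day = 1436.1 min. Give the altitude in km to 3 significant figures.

853 km

Required period T = 86166 / 14.1 = 6111.1 s.
From T = 2π√(a³/μ): a = (μ T²/4π²)^(1/3) = (398600 × 6111.1² / 4π²)^(1/3) = 7224 km.
Altitude h = a − R = 7224 − 6371 = 853 km.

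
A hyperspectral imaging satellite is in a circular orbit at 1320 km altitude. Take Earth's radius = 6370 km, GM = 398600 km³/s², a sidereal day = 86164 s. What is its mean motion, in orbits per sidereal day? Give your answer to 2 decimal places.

Semi-major axis a = 6370 + 1320 = 7690 km. Period T = 2π√(a³/μ) = 2π√(7690³/398600) = 6711.2 s = 111.85 min.
Orbits per sidereal day = 86164 / 6711.2 = 12.839.

12.84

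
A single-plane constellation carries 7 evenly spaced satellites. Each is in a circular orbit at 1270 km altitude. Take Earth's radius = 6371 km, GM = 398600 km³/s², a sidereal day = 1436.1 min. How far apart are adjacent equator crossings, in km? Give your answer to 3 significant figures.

441 km

Semi-major axis a = 6371 + 1270 = 7641 km. Period T = 2π√(a³/μ) = 2π√(7641³/398600) = 6647.2 s = 110.79 min.
Single-satellite node shift = (6647.2/86166) × 360° = 27.77°.
With 7 satellites evenly phased, successive equator crossings are 27.77/7 = 3.967° apart.
That is 3.967 × 111.2 = 441 km at the equator.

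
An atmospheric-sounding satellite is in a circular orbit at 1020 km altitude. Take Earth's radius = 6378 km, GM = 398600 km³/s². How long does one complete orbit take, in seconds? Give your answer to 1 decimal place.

6332.6 seconds

Semi-major axis a = 6378 + 1020 = 7398 km. Period T = 2π√(a³/μ) = 2π√(7398³/398600) = 6332.6 s = 105.54 min.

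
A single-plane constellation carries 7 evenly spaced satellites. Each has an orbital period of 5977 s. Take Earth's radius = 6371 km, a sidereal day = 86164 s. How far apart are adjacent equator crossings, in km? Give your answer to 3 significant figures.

Single-satellite node shift = (5977.0/86164) × 360° = 24.97°.
With 7 satellites evenly phased, successive equator crossings are 24.97/7 = 3.567° apart.
That is 3.567 × 111.2 = 397 km at the equator.

397 km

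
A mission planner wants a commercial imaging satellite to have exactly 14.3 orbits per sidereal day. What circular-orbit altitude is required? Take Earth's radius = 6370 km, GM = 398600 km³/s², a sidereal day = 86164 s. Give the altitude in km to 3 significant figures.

787 km

Required period T = 86164 / 14.3 = 6025.5 s.
From T = 2π√(a³/μ): a = (μ T²/4π²)^(1/3) = (398600 × 6025.5² / 4π²)^(1/3) = 7157 km.
Altitude h = a − R = 7157 − 6370 = 787 km.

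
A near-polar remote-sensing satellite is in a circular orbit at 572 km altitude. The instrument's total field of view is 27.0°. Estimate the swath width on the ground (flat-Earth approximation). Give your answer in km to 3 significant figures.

Half-angle = 27.0°/2 = 13.5°.
Swath width ≈ 2h·tan(θ/2) = 2 × 572 × tan(13.5°) = 274.7 km.

275 km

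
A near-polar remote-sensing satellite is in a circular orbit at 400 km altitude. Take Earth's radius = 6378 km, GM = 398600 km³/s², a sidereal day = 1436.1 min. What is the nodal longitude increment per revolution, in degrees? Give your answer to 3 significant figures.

23.2°

Semi-major axis a = 6378 + 400 = 6778 km. Period T = 2π√(a³/μ) = 2π√(6778³/398600) = 5553.5 s = 92.56 min.
During one orbit Earth rotates (5553.5 / 86166) × 360° = 23.20°.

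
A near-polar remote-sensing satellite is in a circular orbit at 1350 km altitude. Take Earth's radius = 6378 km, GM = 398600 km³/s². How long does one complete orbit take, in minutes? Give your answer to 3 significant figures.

Semi-major axis a = 6378 + 1350 = 7728 km. Period T = 2π√(a³/μ) = 2π√(7728³/398600) = 6761.0 s = 112.68 min.

113 min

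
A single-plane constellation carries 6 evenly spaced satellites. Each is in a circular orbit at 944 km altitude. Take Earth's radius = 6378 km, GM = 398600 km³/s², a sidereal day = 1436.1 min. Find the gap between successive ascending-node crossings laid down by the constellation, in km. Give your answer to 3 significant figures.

Semi-major axis a = 6378 + 944 = 7322 km. Period T = 2π√(a³/μ) = 2π√(7322³/398600) = 6235.3 s = 103.92 min.
Single-satellite node shift = (6235.3/86166) × 360° = 26.05°.
With 6 satellites evenly phased, successive equator crossings are 26.05/6 = 4.342° apart.
That is 4.342 × 111.3 = 483 km at the equator.

483 km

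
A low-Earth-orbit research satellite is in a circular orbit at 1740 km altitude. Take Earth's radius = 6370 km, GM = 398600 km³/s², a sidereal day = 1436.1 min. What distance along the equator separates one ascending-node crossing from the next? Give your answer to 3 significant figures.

Semi-major axis a = 6370 + 1740 = 8110 km. Period T = 2π√(a³/μ) = 2π√(8110³/398600) = 7268.5 s = 121.14 min.
During one orbit Earth rotates (7268.5 / 86166) × 360° = 30.37°.
At the equator that is 30.37° × (2π·6370/360) km/° = 30.37 × 111.2 = 3376 km.

3380 km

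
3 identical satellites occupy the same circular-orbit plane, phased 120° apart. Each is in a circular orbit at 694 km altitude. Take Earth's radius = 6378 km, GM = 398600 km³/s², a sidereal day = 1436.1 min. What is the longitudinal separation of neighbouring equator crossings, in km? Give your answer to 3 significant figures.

918 km

Semi-major axis a = 6378 + 694 = 7072 km. Period T = 2π√(a³/μ) = 2π√(7072³/398600) = 5918.7 s = 98.64 min.
Single-satellite node shift = (5918.7/86166) × 360° = 24.73°.
With 3 satellites evenly phased, successive equator crossings are 24.73/3 = 8.243° apart.
That is 8.243 × 111.3 = 918 km at the equator.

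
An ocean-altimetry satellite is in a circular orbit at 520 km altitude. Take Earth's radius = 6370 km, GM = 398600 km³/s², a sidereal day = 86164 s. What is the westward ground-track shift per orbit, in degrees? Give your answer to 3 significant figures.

Semi-major axis a = 6370 + 520 = 6890 km. Period T = 2π√(a³/μ) = 2π√(6890³/398600) = 5691.7 s = 94.86 min.
During one orbit Earth rotates (5691.7 / 86164) × 360° = 23.78°.

23.8°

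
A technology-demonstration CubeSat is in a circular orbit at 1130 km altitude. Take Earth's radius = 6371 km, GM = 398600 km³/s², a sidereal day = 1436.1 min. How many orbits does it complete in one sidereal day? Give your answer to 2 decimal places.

Semi-major axis a = 6371 + 1130 = 7501 km. Period T = 2π√(a³/μ) = 2π√(7501³/398600) = 6465.3 s = 107.76 min.
Orbits per sidereal day = 86166 / 6465.3 = 13.327.

13.33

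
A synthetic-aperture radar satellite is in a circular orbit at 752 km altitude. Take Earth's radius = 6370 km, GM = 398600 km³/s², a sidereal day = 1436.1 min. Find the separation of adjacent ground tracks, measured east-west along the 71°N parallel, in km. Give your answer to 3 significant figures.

905 km

Semi-major axis a = 6370 + 752 = 7122 km. Period T = 2π√(a³/μ) = 2π√(7122³/398600) = 5981.6 s = 99.69 min.
Node shift per orbit = (5981.6/86166) × 360° = 24.99°.
Equatorial spacing = 24.99 × 111.2 km/° = 2778 km.
At 71° latitude, spacing = 2778 × cos(71°) = 905 km.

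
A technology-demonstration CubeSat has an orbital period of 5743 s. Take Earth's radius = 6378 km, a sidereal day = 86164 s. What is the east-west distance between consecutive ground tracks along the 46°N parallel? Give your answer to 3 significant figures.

Node shift per orbit = (5743.0/86164) × 360° = 23.99°.
Equatorial spacing = 23.99 × 111.3 km/° = 2671 km.
At 46° latitude, spacing = 2671 × cos(46°) = 1855 km.

1860 km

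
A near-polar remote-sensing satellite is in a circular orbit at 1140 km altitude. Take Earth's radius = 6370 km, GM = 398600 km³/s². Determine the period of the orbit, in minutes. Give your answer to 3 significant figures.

Semi-major axis a = 6370 + 1140 = 7510 km. Period T = 2π√(a³/μ) = 2π√(7510³/398600) = 6477.0 s = 107.95 min.

108 min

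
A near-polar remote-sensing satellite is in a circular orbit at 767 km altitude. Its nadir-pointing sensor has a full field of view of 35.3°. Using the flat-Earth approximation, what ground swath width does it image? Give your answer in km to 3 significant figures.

488 km

Half-angle = 35.3°/2 = 17.65°.
Swath width ≈ 2h·tan(θ/2) = 2 × 767 × tan(17.65°) = 488.1 km.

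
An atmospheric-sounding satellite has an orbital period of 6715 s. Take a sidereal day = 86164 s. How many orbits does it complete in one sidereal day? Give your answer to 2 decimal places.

12.83

Orbits per sidereal day = 86164 / 6715.0 = 12.832.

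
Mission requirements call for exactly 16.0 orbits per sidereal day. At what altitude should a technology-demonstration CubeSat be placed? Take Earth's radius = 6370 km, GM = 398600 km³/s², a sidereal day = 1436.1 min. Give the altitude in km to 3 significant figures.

271 km

Required period T = 86166 / 16.0 = 5385.4 s.
From T = 2π√(a³/μ): a = (μ T²/4π²)^(1/3) = (398600 × 5385.4² / 4π²)^(1/3) = 6641 km.
Altitude h = a − R = 6641 − 6370 = 271 km.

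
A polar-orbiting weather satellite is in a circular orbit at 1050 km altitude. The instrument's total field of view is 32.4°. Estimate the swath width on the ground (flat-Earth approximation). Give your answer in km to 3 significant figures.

Half-angle = 32.4°/2 = 16.2°.
Swath width ≈ 2h·tan(θ/2) = 2 × 1050 × tan(16.2°) = 610.1 km.

610 km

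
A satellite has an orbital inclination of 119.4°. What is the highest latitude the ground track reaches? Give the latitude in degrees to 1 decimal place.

60.6°

Retrograde orbit: the ground track reaches ±(180° − i) = ±(180 − 119.4) = ±60.6°.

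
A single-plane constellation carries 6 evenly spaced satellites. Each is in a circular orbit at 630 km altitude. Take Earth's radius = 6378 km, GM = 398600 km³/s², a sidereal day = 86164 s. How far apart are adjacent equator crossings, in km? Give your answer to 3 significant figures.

Semi-major axis a = 6378 + 630 = 7008 km. Period T = 2π√(a³/μ) = 2π√(7008³/398600) = 5838.5 s = 97.31 min.
Single-satellite node shift = (5838.5/86164) × 360° = 24.39°.
With 6 satellites evenly phased, successive equator crossings are 24.39/6 = 4.066° apart.
That is 4.066 × 111.3 = 453 km at the equator.

453 km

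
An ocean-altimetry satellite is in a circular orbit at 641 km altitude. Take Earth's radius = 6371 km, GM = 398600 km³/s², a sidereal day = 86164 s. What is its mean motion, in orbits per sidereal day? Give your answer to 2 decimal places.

14.75

Semi-major axis a = 6371 + 641 = 7012 km. Period T = 2π√(a³/μ) = 2π√(7012³/398600) = 5843.5 s = 97.39 min.
Orbits per sidereal day = 86164 / 5843.5 = 14.745.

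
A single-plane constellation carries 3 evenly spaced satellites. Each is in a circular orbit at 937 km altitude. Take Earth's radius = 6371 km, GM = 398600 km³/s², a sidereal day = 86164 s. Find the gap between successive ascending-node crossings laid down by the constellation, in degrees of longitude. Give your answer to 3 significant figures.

8.66°

Semi-major axis a = 6371 + 937 = 7308 km. Period T = 2π√(a³/μ) = 2π√(7308³/398600) = 6217.4 s = 103.62 min.
Single-satellite node shift = (6217.4/86164) × 360° = 25.98°.
With 3 satellites evenly phased, successive equator crossings are 25.98/3 = 8.659° apart.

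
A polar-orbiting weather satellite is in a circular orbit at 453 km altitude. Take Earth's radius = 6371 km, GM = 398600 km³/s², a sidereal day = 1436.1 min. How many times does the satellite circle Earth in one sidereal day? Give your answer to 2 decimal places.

Semi-major axis a = 6371 + 453 = 6824 km. Period T = 2π√(a³/μ) = 2π√(6824³/398600) = 5610.1 s = 93.50 min.
Orbits per sidereal day = 86166 / 5610.1 = 15.359.

15.36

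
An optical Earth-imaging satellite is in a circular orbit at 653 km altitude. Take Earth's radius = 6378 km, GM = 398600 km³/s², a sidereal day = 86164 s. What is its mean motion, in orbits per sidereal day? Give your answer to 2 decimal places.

14.69

Semi-major axis a = 6378 + 653 = 7031 km. Period T = 2π√(a³/μ) = 2π√(7031³/398600) = 5867.3 s = 97.79 min.
Orbits per sidereal day = 86164 / 5867.3 = 14.686.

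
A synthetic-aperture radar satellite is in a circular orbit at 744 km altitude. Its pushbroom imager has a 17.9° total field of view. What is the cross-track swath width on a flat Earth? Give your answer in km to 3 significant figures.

234 km

Half-angle = 17.9°/2 = 8.95°.
Swath width ≈ 2h·tan(θ/2) = 2 × 744 × tan(8.95°) = 234.3 km.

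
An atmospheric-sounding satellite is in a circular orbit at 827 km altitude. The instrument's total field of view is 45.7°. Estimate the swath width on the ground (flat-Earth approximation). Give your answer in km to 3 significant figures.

697 km

Half-angle = 45.7°/2 = 22.85°.
Swath width ≈ 2h·tan(θ/2) = 2 × 827 × tan(22.85°) = 697.0 km.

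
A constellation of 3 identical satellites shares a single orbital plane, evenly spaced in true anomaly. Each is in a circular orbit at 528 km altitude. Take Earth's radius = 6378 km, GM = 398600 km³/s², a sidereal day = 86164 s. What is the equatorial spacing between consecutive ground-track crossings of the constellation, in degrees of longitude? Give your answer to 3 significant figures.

Semi-major axis a = 6378 + 528 = 6906 km. Period T = 2π√(a³/μ) = 2π√(6906³/398600) = 5711.5 s = 95.19 min.
Single-satellite node shift = (5711.5/86164) × 360° = 23.86°.
With 3 satellites evenly phased, successive equator crossings are 23.86/3 = 7.954° apart.

7.95°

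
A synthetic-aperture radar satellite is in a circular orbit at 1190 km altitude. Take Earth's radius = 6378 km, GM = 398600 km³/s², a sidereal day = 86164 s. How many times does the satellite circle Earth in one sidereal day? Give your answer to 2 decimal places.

Semi-major axis a = 6378 + 1190 = 7568 km. Period T = 2π√(a³/μ) = 2π√(7568³/398600) = 6552.1 s = 109.20 min.
Orbits per sidereal day = 86164 / 6552.1 = 13.151.

13.15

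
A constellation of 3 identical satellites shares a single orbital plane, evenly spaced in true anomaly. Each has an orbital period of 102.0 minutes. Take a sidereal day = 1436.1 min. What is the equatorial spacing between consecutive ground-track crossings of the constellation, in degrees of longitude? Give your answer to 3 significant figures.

T = 102.0 min = 6120.0 s.
Single-satellite node shift = (6120.0/86166) × 360° = 25.57°.
With 3 satellites evenly phased, successive equator crossings are 25.57/3 = 8.523° apart.

8.52°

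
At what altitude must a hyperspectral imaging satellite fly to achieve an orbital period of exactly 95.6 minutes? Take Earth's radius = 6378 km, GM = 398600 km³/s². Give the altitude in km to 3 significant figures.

T = 95.6 min = 5736.0 s.
From T = 2π√(a³/μ): a = (μ T²/4π²)^(1/3) = (398600 × 5736.0² / 4π²)^(1/3) = 6926 km.
Altitude h = a − R = 6926 − 6378 = 548 km.

548 km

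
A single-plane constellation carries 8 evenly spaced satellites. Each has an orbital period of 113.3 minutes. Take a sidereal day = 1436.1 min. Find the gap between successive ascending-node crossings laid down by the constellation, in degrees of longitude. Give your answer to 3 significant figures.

3.55°

T = 113.3 min = 6798.0 s.
Single-satellite node shift = (6798.0/86166) × 360° = 28.40°.
With 8 satellites evenly phased, successive equator crossings are 28.40/8 = 3.550° apart.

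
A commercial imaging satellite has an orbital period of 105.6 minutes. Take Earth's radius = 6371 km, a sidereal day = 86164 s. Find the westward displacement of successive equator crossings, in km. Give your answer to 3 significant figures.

2940 km

T = 105.6 min = 6336.0 s.
During one orbit Earth rotates (6336.0 / 86164) × 360° = 26.47°.
At the equator that is 26.47° × (2π·6371/360) km/° = 26.47 × 111.2 = 2944 km.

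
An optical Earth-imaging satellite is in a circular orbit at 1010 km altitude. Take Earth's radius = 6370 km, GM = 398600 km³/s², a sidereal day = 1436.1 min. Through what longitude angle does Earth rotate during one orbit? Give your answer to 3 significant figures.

26.4°

Semi-major axis a = 6370 + 1010 = 7380 km. Period T = 2π√(a³/μ) = 2π√(7380³/398600) = 6309.5 s = 105.16 min.
During one orbit Earth rotates (6309.5 / 86166) × 360° = 26.36°.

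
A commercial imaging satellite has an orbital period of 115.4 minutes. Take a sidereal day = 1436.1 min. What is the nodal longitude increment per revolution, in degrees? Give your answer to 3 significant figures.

28.9°

T = 115.4 min = 6924.0 s.
During one orbit Earth rotates (6924.0 / 86166) × 360° = 28.93°.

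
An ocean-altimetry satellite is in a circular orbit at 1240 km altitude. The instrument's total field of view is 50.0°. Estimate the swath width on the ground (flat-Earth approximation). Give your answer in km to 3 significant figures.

Half-angle = 50.0°/2 = 25°.
Swath width ≈ 2h·tan(θ/2) = 2 × 1240 × tan(25°) = 1156.4 km.

1160 km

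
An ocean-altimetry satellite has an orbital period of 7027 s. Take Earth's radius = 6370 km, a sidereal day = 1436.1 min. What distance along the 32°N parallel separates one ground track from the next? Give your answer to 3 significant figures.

Node shift per orbit = (7027.0/86166) × 360° = 29.36°.
Equatorial spacing = 29.36 × 111.2 km/° = 3264 km.
At 32° latitude, spacing = 3264 × cos(32°) = 2768 km.

2770 km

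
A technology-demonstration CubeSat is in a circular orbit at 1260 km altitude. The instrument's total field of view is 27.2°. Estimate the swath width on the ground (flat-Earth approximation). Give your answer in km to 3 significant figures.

Half-angle = 27.2°/2 = 13.6°.
Swath width ≈ 2h·tan(θ/2) = 2 × 1260 × tan(13.6°) = 609.7 km.

610 km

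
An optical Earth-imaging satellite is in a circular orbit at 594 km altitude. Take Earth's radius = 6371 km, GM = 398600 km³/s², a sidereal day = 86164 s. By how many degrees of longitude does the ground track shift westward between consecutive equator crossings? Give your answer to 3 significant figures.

Semi-major axis a = 6371 + 594 = 6965 km. Period T = 2π√(a³/μ) = 2π√(6965³/398600) = 5784.9 s = 96.41 min.
During one orbit Earth rotates (5784.9 / 86164) × 360° = 24.17°.

24.2°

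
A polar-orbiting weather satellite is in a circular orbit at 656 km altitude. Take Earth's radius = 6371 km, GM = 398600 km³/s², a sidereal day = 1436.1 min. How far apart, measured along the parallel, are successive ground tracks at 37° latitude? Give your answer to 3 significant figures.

2180 km

Semi-major axis a = 6371 + 656 = 7027 km. Period T = 2π√(a³/μ) = 2π√(7027³/398600) = 5862.3 s = 97.70 min.
Node shift per orbit = (5862.3/86166) × 360° = 24.49°.
Equatorial spacing = 24.49 × 111.2 km/° = 2723 km.
At 37° latitude, spacing = 2723 × cos(37°) = 2175 km.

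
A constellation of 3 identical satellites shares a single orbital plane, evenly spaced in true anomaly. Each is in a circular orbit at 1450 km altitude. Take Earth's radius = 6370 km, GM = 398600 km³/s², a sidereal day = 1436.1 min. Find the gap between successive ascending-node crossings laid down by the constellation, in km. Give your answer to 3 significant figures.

1070 km

Semi-major axis a = 6370 + 1450 = 7820 km. Period T = 2π√(a³/μ) = 2π√(7820³/398600) = 6882.1 s = 114.70 min.
Single-satellite node shift = (6882.1/86166) × 360° = 28.75°.
With 3 satellites evenly phased, successive equator crossings are 28.75/3 = 9.584° apart.
That is 9.584 × 111.2 = 1066 km at the equator.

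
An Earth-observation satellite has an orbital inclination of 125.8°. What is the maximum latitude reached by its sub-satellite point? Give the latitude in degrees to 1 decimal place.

54.2°

Retrograde orbit: the ground track reaches ±(180° − i) = ±(180 − 125.8) = ±54.2°.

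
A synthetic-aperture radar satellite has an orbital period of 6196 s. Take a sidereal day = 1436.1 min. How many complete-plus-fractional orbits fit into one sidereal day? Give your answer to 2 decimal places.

13.91

Orbits per sidereal day = 86166 / 6196.0 = 13.907.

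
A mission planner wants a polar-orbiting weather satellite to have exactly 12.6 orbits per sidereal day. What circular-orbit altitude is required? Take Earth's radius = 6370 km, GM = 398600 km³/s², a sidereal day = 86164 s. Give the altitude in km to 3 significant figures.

Required period T = 86164 / 12.6 = 6838.4 s.
From T = 2π√(a³/μ): a = (μ T²/4π²)^(1/3) = (398600 × 6838.4² / 4π²)^(1/3) = 7787 km.
Altitude h = a − R = 7787 − 6370 = 1417 km.

1420 km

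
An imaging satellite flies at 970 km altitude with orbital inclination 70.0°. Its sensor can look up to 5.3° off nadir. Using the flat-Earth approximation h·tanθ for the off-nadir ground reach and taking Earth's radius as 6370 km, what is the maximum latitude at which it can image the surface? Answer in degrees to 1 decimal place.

For a prograde orbit the ground track reaches latitude ±i = ±70.0°.
Sensor half-swath on the ground ≈ 970·tan(5.3°) = 90 km = 0.81° of latitude.
Maximum observable latitude ≈ 70.0 + 0.81 = 70.8°.

70.8°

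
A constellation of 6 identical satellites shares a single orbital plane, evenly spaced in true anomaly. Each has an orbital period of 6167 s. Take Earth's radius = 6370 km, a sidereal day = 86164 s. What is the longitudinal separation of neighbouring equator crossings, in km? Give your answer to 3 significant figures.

477 km

Single-satellite node shift = (6167.0/86164) × 360° = 25.77°.
With 6 satellites evenly phased, successive equator crossings are 25.77/6 = 4.294° apart.
That is 4.294 × 111.2 = 477 km at the equator.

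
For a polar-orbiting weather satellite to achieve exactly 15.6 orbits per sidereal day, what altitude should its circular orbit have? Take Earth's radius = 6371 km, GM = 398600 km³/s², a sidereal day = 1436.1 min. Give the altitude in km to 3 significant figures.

Required period T = 86166 / 15.6 = 5523.5 s.
From T = 2π√(a³/μ): a = (μ T²/4π²)^(1/3) = (398600 × 5523.5² / 4π²)^(1/3) = 6754 km.
Altitude h = a − R = 6754 − 6371 = 383 km.

383 km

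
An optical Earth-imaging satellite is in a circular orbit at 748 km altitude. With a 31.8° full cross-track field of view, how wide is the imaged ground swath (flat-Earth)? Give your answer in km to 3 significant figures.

Half-angle = 31.8°/2 = 15.9°.
Swath width ≈ 2h·tan(θ/2) = 2 × 748 × tan(15.9°) = 426.1 km.

426 km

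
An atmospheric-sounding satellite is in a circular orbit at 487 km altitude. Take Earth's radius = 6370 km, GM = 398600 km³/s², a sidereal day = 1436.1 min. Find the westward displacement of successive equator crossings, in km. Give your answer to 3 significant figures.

Semi-major axis a = 6370 + 487 = 6857 km. Period T = 2π√(a³/μ) = 2π√(6857³/398600) = 5650.8 s = 94.18 min.
During one orbit Earth rotates (5650.8 / 86166) × 360° = 23.61°.
At the equator that is 23.61° × (2π·6370/360) km/° = 23.61 × 111.2 = 2625 km.

2620 km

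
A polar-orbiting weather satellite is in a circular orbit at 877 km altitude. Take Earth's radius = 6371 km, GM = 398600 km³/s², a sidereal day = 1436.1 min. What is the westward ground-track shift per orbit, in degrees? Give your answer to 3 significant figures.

Semi-major axis a = 6371 + 877 = 7248 km. Period T = 2π√(a³/μ) = 2π√(7248³/398600) = 6141.0 s = 102.35 min.
During one orbit Earth rotates (6141.0 / 86166) × 360° = 25.66°.

25.7°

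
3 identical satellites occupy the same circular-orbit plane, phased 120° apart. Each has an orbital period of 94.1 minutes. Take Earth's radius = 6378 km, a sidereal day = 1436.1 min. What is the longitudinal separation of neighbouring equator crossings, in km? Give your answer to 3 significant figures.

875 km

T = 94.1 min = 5646.0 s.
Single-satellite node shift = (5646.0/86166) × 360° = 23.59°.
With 3 satellites evenly phased, successive equator crossings are 23.59/3 = 7.863° apart.
That is 7.863 × 111.3 = 875 km at the equator.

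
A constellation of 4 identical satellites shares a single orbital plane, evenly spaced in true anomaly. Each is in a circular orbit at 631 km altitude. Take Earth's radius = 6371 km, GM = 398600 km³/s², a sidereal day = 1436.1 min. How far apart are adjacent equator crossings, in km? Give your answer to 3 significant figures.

677 km

Semi-major axis a = 6371 + 631 = 7002 km. Period T = 2π√(a³/μ) = 2π√(7002³/398600) = 5831.0 s = 97.18 min.
Single-satellite node shift = (5831.0/86166) × 360° = 24.36°.
With 4 satellites evenly phased, successive equator crossings are 24.36/4 = 6.090° apart.
That is 6.090 × 111.2 = 677 km at the equator.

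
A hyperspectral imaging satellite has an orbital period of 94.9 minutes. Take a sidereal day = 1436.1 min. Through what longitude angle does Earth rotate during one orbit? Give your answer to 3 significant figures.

T = 94.9 min = 5694.0 s.
During one orbit Earth rotates (5694.0 / 86166) × 360° = 23.79°.

23.8°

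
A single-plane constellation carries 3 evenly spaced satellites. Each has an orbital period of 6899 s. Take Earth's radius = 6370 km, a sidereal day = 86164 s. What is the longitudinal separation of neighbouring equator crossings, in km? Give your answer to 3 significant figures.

Single-satellite node shift = (6899.0/86164) × 360° = 28.82°.
With 3 satellites evenly phased, successive equator crossings are 28.82/3 = 9.608° apart.
That is 9.608 × 111.2 = 1068 km at the equator.

1070 km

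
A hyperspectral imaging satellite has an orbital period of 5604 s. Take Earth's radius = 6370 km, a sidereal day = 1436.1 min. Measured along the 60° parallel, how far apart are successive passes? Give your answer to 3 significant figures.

1300 km

Node shift per orbit = (5604.0/86166) × 360° = 23.41°.
Equatorial spacing = 23.41 × 111.2 km/° = 2603 km.
At 60° latitude, spacing = 2603 × cos(60°) = 1302 km.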